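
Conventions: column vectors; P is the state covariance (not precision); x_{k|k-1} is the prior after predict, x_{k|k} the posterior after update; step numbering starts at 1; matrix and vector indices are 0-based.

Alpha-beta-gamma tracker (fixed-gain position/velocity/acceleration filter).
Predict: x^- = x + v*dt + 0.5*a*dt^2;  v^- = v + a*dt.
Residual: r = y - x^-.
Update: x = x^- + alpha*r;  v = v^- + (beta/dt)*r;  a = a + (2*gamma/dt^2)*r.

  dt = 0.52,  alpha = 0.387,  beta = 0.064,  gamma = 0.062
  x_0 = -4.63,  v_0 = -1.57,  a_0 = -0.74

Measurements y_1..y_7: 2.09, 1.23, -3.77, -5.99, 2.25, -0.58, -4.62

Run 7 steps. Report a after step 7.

a_post = -4.2148

step 1: x_pred=-5.5464  r=7.6364  x^+=-2.5911  v^+=-1.0149  a^+=2.7619
step 2: x_pred=-2.7455  r=3.9755  x^+=-1.2070  v^+=0.9106  a^+=4.5850
step 3: x_pred=-0.1136  r=-3.6564  x^+=-1.5286  v^+=2.8447  a^+=2.9082
step 4: x_pred=0.3438  r=-6.3338  x^+=-2.1074  v^+=3.5775  a^+=0.0037
step 5: x_pred=-0.2466  r=2.4966  x^+=0.7196  v^+=3.8867  a^+=1.1486
step 6: x_pred=2.8960  r=-3.4760  x^+=1.5508  v^+=4.0561  a^+=-0.4454
step 7: x_pred=3.5997  r=-8.2197  x^+=0.4187  v^+=2.8128  a^+=-4.2148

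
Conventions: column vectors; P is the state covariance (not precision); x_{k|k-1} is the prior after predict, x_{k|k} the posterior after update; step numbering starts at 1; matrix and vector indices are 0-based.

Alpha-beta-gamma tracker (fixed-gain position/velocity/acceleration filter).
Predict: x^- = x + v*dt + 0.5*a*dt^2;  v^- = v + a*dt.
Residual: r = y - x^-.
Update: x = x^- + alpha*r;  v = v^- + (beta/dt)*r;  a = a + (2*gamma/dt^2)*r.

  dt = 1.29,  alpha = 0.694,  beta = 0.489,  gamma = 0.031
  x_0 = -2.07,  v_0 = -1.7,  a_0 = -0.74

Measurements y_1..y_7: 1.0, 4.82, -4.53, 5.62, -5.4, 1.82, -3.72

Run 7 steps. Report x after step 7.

step 1: x_pred=-4.8787  r=5.8787  x^+=-0.7989  v^+=-0.4262  a^+=-0.5210
step 2: x_pred=-1.7821  r=6.6021  x^+=2.7998  v^+=1.4044  a^+=-0.2750
step 3: x_pred=4.3827  r=-8.9127  x^+=-1.8027  v^+=-2.3288  a^+=-0.6071
step 4: x_pred=-5.3120  r=10.9320  x^+=2.2748  v^+=1.0321  a^+=-0.1998
step 5: x_pred=3.4399  r=-8.8399  x^+=-2.6950  v^+=-2.5766  a^+=-0.5291
step 6: x_pred=-6.4590  r=8.2790  x^+=-0.7134  v^+=-0.1208  a^+=-0.2207
step 7: x_pred=-1.0528  r=-2.6672  x^+=-2.9038  v^+=-1.4165  a^+=-0.3200

x_post = -2.9038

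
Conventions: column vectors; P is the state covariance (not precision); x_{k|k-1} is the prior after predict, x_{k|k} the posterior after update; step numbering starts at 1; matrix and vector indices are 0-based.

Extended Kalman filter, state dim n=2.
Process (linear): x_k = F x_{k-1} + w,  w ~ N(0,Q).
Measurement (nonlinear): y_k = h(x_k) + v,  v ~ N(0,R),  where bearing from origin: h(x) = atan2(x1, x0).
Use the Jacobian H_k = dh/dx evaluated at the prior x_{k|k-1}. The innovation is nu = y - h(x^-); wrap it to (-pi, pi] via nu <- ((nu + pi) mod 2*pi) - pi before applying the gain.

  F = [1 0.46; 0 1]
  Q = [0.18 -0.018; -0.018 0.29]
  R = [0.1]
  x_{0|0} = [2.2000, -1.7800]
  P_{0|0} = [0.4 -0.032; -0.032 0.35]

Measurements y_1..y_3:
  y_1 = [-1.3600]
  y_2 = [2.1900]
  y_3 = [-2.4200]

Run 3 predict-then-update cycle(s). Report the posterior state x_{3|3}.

x_post = [-4.1273, -2.6958]

step 1: x^-=[1.3812, -1.7800]  P^-=[0.6246 0.1110; 0.1110 0.6400]  H_jac=[0.3507 0.2721]  S=[0.2454]  K=[1.0157; 0.8683]  nu=[-0.4491]  x^+=[0.9250, -2.1700]  P^+=[0.3715 -0.1054; -0.1054 0.4550]
step 2: x^-=[-0.0732, -2.1700]  P^-=[0.5508 0.0859; 0.0859 0.7450]  H_jac=[0.4603 -0.0155]  S=[0.2156]  K=[1.1694; 0.1297]  nu=[-2.4887]  x^+=[-2.9835, -2.4927]  P^+=[0.2558 0.0532; 0.0532 0.7414]
step 3: x^-=[-4.1301, -2.4927]  P^-=[0.6416 0.3762; 0.3762 1.0314]  H_jac=[0.1071 -0.1775]  S=[0.1255]  K=[0.0156; -1.1370]  nu=[0.1786]  x^+=[-4.1273, -2.6958]  P^+=[0.6416 0.3784; 0.3784 0.8691]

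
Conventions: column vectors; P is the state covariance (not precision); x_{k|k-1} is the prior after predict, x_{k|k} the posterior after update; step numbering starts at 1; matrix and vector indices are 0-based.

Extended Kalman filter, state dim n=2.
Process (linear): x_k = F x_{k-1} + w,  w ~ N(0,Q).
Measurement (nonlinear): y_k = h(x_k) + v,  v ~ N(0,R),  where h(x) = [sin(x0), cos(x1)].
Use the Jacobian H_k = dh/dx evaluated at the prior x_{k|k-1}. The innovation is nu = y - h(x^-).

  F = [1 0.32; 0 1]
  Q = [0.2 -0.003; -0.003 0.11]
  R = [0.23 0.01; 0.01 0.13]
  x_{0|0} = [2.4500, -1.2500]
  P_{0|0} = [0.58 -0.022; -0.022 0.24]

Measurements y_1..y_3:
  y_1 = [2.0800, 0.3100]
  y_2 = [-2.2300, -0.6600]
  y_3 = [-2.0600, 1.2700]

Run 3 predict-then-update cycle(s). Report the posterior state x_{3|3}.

step 1: x^-=[2.0500, -1.2500]  P^-=[0.7905 0.0518; 0.0518 0.3500]  H_jac=[-0.4611 0.0000; 0.0000 0.9490]  S=[0.3980 -0.0127; -0.0127 0.4452]  K=[-0.9130 0.0844; -0.0363 0.7450]  nu=[1.1926, -0.0053]  x^+=[0.9607, -1.2973]  P^+=[0.4536 0.0019; 0.0019 0.1017]
step 2: x^-=[0.5456, -1.2973]  P^-=[0.6652 0.0315; 0.0315 0.2117]  H_jac=[0.8548 0.0000; 0.0000 0.9628]  S=[0.7161 0.0359; 0.0359 0.3262]  K=[0.7938 0.0055; 0.0063 0.6240]  nu=[-2.7489, -0.9301]  x^+=[-1.6417, -1.8950]  P^+=[0.2137 0.0090; 0.0090 0.0843]
step 3: x^-=[-2.2481, -1.8950]  P^-=[0.4280 0.0330; 0.0330 0.1943]  H_jac=[-0.6267 0.0000; 0.0000 0.9479]  S=[0.3981 -0.0096; -0.0096 0.3046]  K=[-0.6719 0.0815; -0.0374 0.6035]  nu=[-1.2808, 1.5885]  x^+=[-1.2582, -0.8884]  P^+=[0.2453 0.0041; 0.0041 0.0824]

x_post = [-1.2582, -0.8884]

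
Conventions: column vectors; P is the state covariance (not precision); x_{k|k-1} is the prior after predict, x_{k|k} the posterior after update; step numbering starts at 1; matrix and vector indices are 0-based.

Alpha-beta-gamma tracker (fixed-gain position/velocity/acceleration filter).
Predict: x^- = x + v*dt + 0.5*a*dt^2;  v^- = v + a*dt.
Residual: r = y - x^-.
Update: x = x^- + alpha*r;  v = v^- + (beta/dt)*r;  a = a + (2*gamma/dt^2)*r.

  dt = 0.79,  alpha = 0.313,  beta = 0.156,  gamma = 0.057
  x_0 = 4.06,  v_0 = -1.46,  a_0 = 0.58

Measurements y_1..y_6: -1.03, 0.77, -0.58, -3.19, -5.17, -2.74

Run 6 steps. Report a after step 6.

step 1: x_pred=3.0876  r=-4.1176  x^+=1.7988  v^+=-1.8149  a^+=-0.1721
step 2: x_pred=0.3113  r=0.4587  x^+=0.4549  v^+=-1.8603  a^+=-0.0883
step 3: x_pred=-1.0423  r=0.4623  x^+=-0.8976  v^+=-1.8388  a^+=-0.0039
step 4: x_pred=-2.3515  r=-0.8385  x^+=-2.6139  v^+=-2.0075  a^+=-0.1571
step 5: x_pred=-4.2488  r=-0.9212  x^+=-4.5372  v^+=-2.3134  a^+=-0.3253
step 6: x_pred=-6.4663  r=3.7263  x^+=-5.3000  v^+=-1.8346  a^+=0.3553

a_post = 0.3553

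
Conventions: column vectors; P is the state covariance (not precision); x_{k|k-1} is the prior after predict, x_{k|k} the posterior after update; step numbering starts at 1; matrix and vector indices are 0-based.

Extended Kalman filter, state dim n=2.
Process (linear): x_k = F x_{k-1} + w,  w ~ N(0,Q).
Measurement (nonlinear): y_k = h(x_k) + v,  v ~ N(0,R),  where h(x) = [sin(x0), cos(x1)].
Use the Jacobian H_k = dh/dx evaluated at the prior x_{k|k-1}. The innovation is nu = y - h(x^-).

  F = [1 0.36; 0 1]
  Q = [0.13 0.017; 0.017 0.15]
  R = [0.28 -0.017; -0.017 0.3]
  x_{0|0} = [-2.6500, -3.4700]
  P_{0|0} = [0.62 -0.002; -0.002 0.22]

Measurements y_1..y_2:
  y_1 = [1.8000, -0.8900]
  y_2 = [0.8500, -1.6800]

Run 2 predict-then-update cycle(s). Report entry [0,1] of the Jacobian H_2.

step 1: x^-=[-3.8992, -3.4700]  P^-=[0.7771 0.0942; 0.0942 0.3700]  H_jac=[-0.7265 0.0000; 0.0000 -0.3225]  S=[0.6901 0.0051; 0.0051 0.3385]  K=[-0.8174 -0.0775; -0.0966 -0.3511]  nu=[1.1128, 0.0566]  x^+=[-4.8132, -3.5973]  P^+=[0.3132 0.0290; 0.0290 0.3215]
step 2: x^-=[-6.1083, -3.5973]  P^-=[0.5058 0.1617; 0.1617 0.4715]  H_jac=[0.9847 0.0000; 0.0000 -0.4401]  S=[0.7705 -0.0871; -0.0871 0.3913]  K=[0.6420 -0.0390; 0.1506 -0.4968]  nu=[0.6760, -0.7821]  x^+=[-5.6438, -3.1071]  P^+=[0.1832 0.0514; 0.0514 0.3444]

H_jac[0,1] = 0.0000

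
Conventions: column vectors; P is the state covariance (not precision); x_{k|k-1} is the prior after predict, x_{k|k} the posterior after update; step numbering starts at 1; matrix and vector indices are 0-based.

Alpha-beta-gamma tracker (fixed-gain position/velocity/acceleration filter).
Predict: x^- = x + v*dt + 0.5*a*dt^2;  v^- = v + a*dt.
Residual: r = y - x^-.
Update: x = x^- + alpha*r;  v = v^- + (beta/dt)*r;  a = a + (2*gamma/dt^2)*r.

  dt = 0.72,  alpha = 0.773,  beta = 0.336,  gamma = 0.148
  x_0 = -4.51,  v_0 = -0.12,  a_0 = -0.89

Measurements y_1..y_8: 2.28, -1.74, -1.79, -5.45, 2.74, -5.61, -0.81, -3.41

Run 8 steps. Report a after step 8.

a_post = 0.8078

step 1: x_pred=-4.8271  r=7.1071  x^+=0.6667  v^+=2.5558  a^+=3.1681
step 2: x_pred=3.3281  r=-5.0681  x^+=-0.5896  v^+=2.4718  a^+=0.2743
step 3: x_pred=1.2612  r=-3.0512  x^+=-1.0974  v^+=1.2453  a^+=-1.4679
step 4: x_pred=-0.5812  r=-4.8688  x^+=-4.3448  v^+=-2.0837  a^+=-4.2479
step 5: x_pred=-6.9461  r=9.6861  x^+=0.5413  v^+=-0.6220  a^+=1.2827
step 6: x_pred=0.4259  r=-6.0359  x^+=-4.2399  v^+=-2.5152  a^+=-2.1637
step 7: x_pred=-6.6116  r=5.8016  x^+=-2.1270  v^+=-1.3656  a^+=1.1490
step 8: x_pred=-2.8124  r=-0.5976  x^+=-3.2744  v^+=-0.8173  a^+=0.8078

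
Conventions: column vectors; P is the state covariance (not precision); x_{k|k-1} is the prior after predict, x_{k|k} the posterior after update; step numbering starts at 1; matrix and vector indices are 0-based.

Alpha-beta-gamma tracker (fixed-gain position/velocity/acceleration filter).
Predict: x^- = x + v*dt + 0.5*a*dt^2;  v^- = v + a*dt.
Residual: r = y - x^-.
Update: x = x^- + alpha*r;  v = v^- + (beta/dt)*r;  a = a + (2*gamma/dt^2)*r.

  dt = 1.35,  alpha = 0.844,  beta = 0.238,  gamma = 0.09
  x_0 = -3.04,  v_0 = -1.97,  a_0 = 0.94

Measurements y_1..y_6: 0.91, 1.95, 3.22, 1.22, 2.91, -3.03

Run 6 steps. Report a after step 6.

a_post = -1.2994

step 1: x_pred=-4.8429  r=5.7529  x^+=0.0125  v^+=0.3132  a^+=1.5082
step 2: x_pred=1.8097  r=0.1403  x^+=1.9281  v^+=2.3740  a^+=1.5220
step 3: x_pred=6.5200  r=-3.3000  x^+=3.7348  v^+=3.8470  a^+=1.1961
step 4: x_pred=10.0182  r=-8.7982  x^+=2.5925  v^+=3.9107  a^+=0.3272
step 5: x_pred=8.1700  r=-5.2600  x^+=3.7306  v^+=3.4250  a^+=-0.1923
step 6: x_pred=8.1790  r=-11.2090  x^+=-1.2814  v^+=1.1892  a^+=-1.2994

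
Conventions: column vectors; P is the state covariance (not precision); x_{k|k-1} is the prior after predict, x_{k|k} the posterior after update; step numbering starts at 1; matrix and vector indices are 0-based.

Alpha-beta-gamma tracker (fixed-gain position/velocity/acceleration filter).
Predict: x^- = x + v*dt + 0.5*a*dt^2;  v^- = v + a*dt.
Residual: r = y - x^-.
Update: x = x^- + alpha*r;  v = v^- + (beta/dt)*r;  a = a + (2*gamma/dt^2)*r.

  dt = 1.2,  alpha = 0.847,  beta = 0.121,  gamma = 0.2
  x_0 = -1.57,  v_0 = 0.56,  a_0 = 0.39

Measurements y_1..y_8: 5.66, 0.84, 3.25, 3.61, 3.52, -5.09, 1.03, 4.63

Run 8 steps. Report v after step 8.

v_post = -6.7505

step 1: x_pred=-0.6172  r=6.2772  x^+=4.6996  v^+=1.6610  a^+=2.1337
step 2: x_pred=8.2290  r=-7.3890  x^+=1.9705  v^+=3.4763  a^+=0.0812
step 3: x_pred=6.2005  r=-2.9505  x^+=3.7014  v^+=3.2762  a^+=-0.7384
step 4: x_pred=7.1012  r=-3.4912  x^+=4.1442  v^+=2.0381  a^+=-1.7082
step 5: x_pred=5.3599  r=-1.8399  x^+=3.8015  v^+=-0.1973  a^+=-2.2193
step 6: x_pred=1.9669  r=-7.0569  x^+=-4.0103  v^+=-3.5720  a^+=-4.1795
step 7: x_pred=-11.3060  r=12.3360  x^+=-0.8574  v^+=-7.3436  a^+=-0.7529
step 8: x_pred=-10.2117  r=14.8417  x^+=2.3592  v^+=-6.7505  a^+=3.3698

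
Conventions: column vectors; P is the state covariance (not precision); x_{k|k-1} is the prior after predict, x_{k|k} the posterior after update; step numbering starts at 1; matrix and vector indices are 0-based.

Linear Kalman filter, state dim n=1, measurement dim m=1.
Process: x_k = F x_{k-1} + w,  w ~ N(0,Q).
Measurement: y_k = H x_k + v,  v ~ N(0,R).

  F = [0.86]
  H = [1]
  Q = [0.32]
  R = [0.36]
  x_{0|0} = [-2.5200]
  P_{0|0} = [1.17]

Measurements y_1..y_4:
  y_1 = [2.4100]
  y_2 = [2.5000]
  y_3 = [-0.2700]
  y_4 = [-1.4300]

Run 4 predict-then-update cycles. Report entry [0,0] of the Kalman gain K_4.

step 1: x^-=[-2.1672]  P^-=[1.1853]  S=[1.5453]  K=[0.7670]  nu=[4.5772]  x^+=[1.3437]  P^+=[0.2761]
step 2: x^-=[1.1556]  P^-=[0.5242]  S=[0.8842]  K=[0.5929]  nu=[1.3444]  x^+=[1.9526]  P^+=[0.2134]
step 3: x^-=[1.6793]  P^-=[0.4779]  S=[0.8379]  K=[0.5703]  nu=[-1.9493]  x^+=[0.5675]  P^+=[0.2053]
step 4: x^-=[0.4881]  P^-=[0.4719]  S=[0.8319]  K=[0.5672]  nu=[-1.9181]  x^+=[-0.5999]  P^+=[0.2042]

K[0,0] = 0.5672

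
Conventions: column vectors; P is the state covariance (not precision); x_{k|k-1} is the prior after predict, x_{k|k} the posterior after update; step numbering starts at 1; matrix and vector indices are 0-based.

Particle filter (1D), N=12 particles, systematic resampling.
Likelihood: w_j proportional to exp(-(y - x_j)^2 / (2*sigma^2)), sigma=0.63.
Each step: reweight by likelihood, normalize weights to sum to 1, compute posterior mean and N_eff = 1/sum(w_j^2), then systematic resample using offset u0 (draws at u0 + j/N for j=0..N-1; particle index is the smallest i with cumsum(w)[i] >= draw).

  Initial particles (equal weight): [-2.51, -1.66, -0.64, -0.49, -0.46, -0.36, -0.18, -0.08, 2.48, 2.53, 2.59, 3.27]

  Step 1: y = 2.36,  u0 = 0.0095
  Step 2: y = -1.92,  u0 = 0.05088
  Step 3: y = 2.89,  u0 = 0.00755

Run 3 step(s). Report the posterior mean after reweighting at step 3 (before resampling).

post_mean = 2.5124

step 1: w=[0.0000, 0.0000, 0.0000, 0.0000, 0.0000, 0.0000, 0.0001, 0.0002, 0.3035, 0.2981, 0.2892, 0.1089]  mean=2.6119  Neff=3.6172  idx=[8, 8, 8, 8, 9, 9, 9, 9, 10, 10, 10, 11]
step 2: w=[0.1396, 0.1396, 0.1396, 0.1396, 0.0799, 0.0799, 0.0799, 0.0799, 0.0406, 0.0406, 0.0406, 0.0000]  mean=2.5094  Neff=9.2200  idx=[0, 0, 1, 2, 2, 3, 3, 4, 5, 7, 8, 10]
step 3: w=[0.0809, 0.0809, 0.0809, 0.0809, 0.0809, 0.0809, 0.0809, 0.0850, 0.0850, 0.0850, 0.0893, 0.0893]  mean=2.5124  Neff=11.9828  idx=[0, 1, 2, 3, 4, 5, 6, 7, 8, 9, 10, 11]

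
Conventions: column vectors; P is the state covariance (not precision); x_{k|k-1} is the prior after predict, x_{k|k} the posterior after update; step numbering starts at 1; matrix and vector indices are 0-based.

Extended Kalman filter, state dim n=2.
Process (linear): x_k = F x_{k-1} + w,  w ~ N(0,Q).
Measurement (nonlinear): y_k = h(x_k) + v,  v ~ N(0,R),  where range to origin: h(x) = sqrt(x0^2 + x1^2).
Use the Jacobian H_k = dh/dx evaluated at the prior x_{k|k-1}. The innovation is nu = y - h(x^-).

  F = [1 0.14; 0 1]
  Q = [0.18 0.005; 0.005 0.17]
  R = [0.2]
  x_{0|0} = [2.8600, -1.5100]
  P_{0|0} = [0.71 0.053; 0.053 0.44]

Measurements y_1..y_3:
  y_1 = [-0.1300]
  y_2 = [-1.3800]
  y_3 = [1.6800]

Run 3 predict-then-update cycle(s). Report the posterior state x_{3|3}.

x_post = [1.2094, 1.0533]

step 1: x^-=[2.6486, -1.5100]  P^-=[0.9135 0.1196; 0.1196 0.6100]  H_jac=[0.8687 -0.4953]  S=[0.9361]  K=[0.7844; -0.2117]  nu=[-3.1788]  x^+=[0.1550, -0.8369]  P^+=[0.3374 0.2751; 0.2751 0.5680]
step 2: x^-=[0.0378, -0.8369]  P^-=[0.6056 0.3596; 0.3596 0.7380]  H_jac=[0.0452 -0.9990]  S=[0.9053]  K=[-0.3666; -0.7965]  nu=[-2.2178]  x^+=[0.8509, 0.9294]  P^+=[0.4839 0.0953; 0.0953 0.1638]
step 3: x^-=[0.9810, 0.9294]  P^-=[0.6938 0.1232; 0.1232 0.3338]  H_jac=[0.7259 0.6878]  S=[0.8465]  K=[0.6951; 0.3768]  nu=[0.3286]  x^+=[1.2094, 1.0533]  P^+=[0.2848 -0.0985; -0.0985 0.2136]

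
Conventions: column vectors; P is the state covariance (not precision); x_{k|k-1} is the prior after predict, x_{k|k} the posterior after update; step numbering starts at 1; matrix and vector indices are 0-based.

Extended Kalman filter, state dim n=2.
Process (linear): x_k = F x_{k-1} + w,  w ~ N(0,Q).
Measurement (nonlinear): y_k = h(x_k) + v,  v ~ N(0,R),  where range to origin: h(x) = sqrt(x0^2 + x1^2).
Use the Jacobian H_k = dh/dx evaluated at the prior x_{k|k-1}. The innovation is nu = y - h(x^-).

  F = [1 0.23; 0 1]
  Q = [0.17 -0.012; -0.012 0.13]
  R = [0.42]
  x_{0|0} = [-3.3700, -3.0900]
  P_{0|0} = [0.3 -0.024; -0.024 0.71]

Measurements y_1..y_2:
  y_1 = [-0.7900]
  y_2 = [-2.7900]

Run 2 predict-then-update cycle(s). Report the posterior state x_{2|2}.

step 1: x^-=[-4.0807, -3.0900]  P^-=[0.4965 0.1273; 0.1273 0.8400]  H_jac=[-0.7972 -0.6037]  S=[1.1642]  K=[-0.4060; -0.5227]  nu=[-5.9086]  x^+=[-1.6817, -0.0014]  P^+=[0.3046 -0.1198; -0.1198 0.5219]
step 2: x^-=[-1.6821, -0.0014]  P^-=[0.4471 -0.0118; -0.0118 0.6519]  H_jac=[-1.0000 -0.0008]  S=[0.8671]  K=[-0.5156; 0.0129]  nu=[-4.4721]  x^+=[0.6239, -0.0593]  P^+=[0.2166 -0.0060; -0.0060 0.6517]

x_post = [0.6239, -0.0593]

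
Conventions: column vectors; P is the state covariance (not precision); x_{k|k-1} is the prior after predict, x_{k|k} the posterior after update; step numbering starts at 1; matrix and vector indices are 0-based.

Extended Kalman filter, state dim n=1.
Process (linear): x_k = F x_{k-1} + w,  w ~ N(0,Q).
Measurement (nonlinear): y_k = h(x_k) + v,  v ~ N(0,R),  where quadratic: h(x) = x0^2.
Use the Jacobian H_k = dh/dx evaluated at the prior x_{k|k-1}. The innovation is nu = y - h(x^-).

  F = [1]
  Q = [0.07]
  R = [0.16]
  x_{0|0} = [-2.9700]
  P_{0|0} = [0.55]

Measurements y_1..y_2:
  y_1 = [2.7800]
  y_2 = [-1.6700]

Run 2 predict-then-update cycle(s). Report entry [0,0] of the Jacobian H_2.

H_jac[0,0] = -3.9208

step 1: x^-=[-2.9700]  P^-=[0.6200]  H_jac=[-5.9400]  S=[22.0358]  K=[-0.1671]  nu=[-6.0409]  x^+=[-1.9604]  P^+=[0.0045]
step 2: x^-=[-1.9604]  P^-=[0.0745]  H_jac=[-3.9208]  S=[1.3053]  K=[-0.2238]  nu=[-5.5132]  x^+=[-0.7266]  P^+=[0.0091]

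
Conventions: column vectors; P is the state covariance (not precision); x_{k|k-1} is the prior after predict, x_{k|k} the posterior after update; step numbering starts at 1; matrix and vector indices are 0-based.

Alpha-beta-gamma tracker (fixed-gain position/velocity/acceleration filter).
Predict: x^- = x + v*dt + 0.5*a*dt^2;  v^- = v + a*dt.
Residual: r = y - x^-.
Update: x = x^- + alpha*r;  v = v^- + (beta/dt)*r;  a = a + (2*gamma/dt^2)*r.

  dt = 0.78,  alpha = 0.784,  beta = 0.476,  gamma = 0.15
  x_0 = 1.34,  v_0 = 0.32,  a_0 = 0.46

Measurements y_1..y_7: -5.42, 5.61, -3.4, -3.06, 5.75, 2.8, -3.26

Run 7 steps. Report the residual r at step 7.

step 1: x_pred=1.7295  r=-7.1495  x^+=-3.8757  v^+=-3.6842  a^+=-3.0654
step 2: x_pred=-7.6819  r=13.2919  x^+=2.7389  v^+=2.0362  a^+=3.4888
step 3: x_pred=5.3885  r=-8.7885  x^+=-1.5017  v^+=-0.6058  a^+=-0.8448
step 4: x_pred=-2.2312  r=-0.8288  x^+=-2.8810  v^+=-1.7705  a^+=-1.2535
step 5: x_pred=-4.6433  r=10.3933  x^+=3.5051  v^+=3.5944  a^+=3.8714
step 6: x_pred=7.4863  r=-4.6863  x^+=3.8122  v^+=3.7542  a^+=1.5606
step 7: x_pred=7.2152  r=-10.4752  x^+=-0.9973  v^+=-1.4211  a^+=-3.6047

resid = -10.4752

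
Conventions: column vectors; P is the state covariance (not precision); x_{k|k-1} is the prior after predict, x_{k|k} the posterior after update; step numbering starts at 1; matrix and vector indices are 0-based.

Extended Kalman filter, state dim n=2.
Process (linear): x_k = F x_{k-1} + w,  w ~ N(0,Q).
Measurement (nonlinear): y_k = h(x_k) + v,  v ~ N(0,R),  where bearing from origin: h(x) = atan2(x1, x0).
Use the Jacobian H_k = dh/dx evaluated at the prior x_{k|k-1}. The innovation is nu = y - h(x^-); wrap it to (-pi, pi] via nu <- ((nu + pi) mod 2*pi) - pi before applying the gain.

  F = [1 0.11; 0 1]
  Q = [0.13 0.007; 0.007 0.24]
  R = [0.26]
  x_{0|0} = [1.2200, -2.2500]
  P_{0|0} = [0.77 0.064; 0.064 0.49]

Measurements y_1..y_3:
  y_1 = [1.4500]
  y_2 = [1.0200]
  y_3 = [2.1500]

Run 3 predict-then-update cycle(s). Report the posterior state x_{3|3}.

step 1: x^-=[0.9725, -2.2500]  P^-=[0.9200 0.1249; 0.1249 0.7300]  H_jac=[0.3745 0.1619]  S=[0.4233]  K=[0.8617; 0.3896]  nu=[2.6128]  x^+=[3.2240, -1.2319]  P^+=[0.6057 -0.0172; -0.0172 0.6657]
step 2: x^-=[3.0885, -1.2319]  P^-=[0.7400 0.0630; 0.0630 0.9057]  H_jac=[0.1114 0.2793]  S=[0.3438]  K=[0.2910; 0.7564]  nu=[1.3995]  x^+=[3.4958, -0.1734]  P^+=[0.7109 -0.0127; -0.0127 0.7091]
step 3: x^-=[3.4767, -0.1734]  P^-=[0.8466 0.0723; 0.0723 0.9491]  H_jac=[0.0143 0.2869]  S=[0.3389]  K=[0.0970; 0.8065]  nu=[2.1998]  x^+=[3.6900, 1.6009]  P^+=[0.8435 0.0458; 0.0458 0.7286]

x_post = [3.6900, 1.6009]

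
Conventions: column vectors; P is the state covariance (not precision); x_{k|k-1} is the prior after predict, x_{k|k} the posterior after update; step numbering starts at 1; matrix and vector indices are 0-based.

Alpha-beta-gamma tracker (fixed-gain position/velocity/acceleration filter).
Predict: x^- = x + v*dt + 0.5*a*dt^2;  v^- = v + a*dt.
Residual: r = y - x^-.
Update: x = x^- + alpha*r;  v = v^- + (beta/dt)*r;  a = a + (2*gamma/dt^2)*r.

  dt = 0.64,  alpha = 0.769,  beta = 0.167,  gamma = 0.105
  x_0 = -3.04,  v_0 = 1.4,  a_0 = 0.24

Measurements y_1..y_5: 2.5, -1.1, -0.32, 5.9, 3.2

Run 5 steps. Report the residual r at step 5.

resid = -3.8662

step 1: x_pred=-2.0948  r=4.5948  x^+=1.4386  v^+=2.7526  a^+=2.5958
step 2: x_pred=3.7318  r=-4.8318  x^+=0.0162  v^+=3.1530  a^+=0.1185
step 3: x_pred=2.0584  r=-2.3784  x^+=0.2294  v^+=2.6083  a^+=-1.1009
step 4: x_pred=1.6732  r=4.2268  x^+=4.9236  v^+=3.0066  a^+=1.0662
step 5: x_pred=7.0662  r=-3.8662  x^+=4.0931  v^+=2.6801  a^+=-0.9160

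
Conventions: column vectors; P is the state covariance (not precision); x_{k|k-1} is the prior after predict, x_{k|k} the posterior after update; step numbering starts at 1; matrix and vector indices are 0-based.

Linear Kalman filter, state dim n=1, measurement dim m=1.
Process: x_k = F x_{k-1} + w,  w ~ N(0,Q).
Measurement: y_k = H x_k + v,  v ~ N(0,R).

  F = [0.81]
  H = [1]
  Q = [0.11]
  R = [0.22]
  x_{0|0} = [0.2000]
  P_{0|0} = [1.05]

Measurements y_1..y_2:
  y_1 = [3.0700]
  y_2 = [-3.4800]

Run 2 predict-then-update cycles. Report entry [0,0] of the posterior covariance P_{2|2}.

P_post[0,0] = 0.1108

step 1: x^-=[0.1620]  P^-=[0.7989]  S=[1.0189]  K=[0.7841]  nu=[2.9080]  x^+=[2.4421]  P^+=[0.1725]
step 2: x^-=[1.9781]  P^-=[0.2232]  S=[0.4432]  K=[0.5036]  nu=[-5.4581]  x^+=[-0.7705]  P^+=[0.1108]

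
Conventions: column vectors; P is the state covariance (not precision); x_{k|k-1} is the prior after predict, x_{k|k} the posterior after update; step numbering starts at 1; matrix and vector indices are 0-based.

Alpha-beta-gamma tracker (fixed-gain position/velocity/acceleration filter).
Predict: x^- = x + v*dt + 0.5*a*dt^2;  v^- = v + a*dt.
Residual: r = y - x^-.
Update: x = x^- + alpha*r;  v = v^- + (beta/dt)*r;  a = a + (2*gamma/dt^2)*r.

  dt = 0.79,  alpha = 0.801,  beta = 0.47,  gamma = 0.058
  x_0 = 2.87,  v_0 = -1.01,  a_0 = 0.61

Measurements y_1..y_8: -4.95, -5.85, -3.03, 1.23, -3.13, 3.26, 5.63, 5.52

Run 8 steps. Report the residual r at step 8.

resid = -4.5173

step 1: x_pred=2.2625  r=-7.2125  x^+=-3.5147  v^+=-4.8191  a^+=-0.7306
step 2: x_pred=-7.5497  r=1.6997  x^+=-6.1882  v^+=-4.3850  a^+=-0.4146
step 3: x_pred=-9.7817  r=6.7517  x^+=-4.3736  v^+=-0.6957  a^+=0.8403
step 4: x_pred=-4.6609  r=5.8909  x^+=0.0577  v^+=3.4729  a^+=1.9352
step 5: x_pred=3.4052  r=-6.5352  x^+=-1.8295  v^+=1.1137  a^+=0.7206
step 6: x_pred=-0.7248  r=3.9848  x^+=2.4670  v^+=4.0537  a^+=1.4612
step 7: x_pred=6.1254  r=-0.4954  x^+=5.7286  v^+=4.9133  a^+=1.3691
step 8: x_pred=10.0373  r=-4.5173  x^+=6.4189  v^+=3.3074  a^+=0.5295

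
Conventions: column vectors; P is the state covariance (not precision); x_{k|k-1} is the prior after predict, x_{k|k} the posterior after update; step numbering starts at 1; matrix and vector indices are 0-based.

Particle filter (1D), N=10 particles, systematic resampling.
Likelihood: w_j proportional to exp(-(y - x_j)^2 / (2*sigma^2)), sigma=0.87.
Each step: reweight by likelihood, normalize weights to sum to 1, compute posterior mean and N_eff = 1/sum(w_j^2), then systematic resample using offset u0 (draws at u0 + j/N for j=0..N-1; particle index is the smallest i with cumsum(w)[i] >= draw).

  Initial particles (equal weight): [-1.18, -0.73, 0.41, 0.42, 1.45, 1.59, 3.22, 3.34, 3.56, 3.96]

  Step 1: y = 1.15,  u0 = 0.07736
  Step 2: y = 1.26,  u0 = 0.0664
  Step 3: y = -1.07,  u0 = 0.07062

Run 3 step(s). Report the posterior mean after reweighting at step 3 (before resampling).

step 1: w=[0.0080, 0.0279, 0.2004, 0.2024, 0.2712, 0.2533, 0.0170, 0.0121, 0.0062, 0.0016]  mean=1.0567  Neff=4.5424  idx=[2, 2, 3, 3, 4, 4, 4, 5, 5, 6]
step 2: w=[0.0842, 0.0842, 0.0852, 0.0852, 0.1326, 0.1326, 0.1326, 0.1263, 0.1263, 0.0107]  mean=1.1537  Neff=8.8125  idx=[0, 1, 3, 4, 4, 5, 6, 7, 8, 8]
step 3: w=[0.2980, 0.2980, 0.2922, 0.0191, 0.0191, 0.0191, 0.0191, 0.0118, 0.0118, 0.0118]  mean=0.5342  Neff=3.7756  idx=[0, 0, 0, 1, 1, 1, 2, 2, 2, 7]

post_mean = 0.5342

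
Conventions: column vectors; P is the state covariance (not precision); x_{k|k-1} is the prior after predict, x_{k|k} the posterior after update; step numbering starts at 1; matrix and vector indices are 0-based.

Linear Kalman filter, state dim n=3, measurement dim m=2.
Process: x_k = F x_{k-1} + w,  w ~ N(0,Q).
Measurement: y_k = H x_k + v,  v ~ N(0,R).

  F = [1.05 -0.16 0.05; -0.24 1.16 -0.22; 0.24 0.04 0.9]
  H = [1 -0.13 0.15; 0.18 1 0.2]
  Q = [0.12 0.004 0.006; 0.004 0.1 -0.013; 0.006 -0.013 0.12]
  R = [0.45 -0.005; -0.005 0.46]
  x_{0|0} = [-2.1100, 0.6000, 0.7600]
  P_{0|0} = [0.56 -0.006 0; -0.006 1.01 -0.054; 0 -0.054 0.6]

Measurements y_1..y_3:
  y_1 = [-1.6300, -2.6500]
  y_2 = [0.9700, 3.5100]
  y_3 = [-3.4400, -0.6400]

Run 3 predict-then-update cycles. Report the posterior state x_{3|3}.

step 1: x^-=[-2.2735, 1.0352, 0.2016]  P^-=[0.7676 -0.3437 0.1753; -0.3437 1.5513 -0.1747; 0.1753 -0.1747 0.6359]  S=[1.4069 -0.3670; -0.3670 1.8806]  K=[0.6031 0.0270; -0.2155 0.7314; 0.2174 0.0339]  nu=[0.7478, -3.3163]  x^+=[-1.9121, -1.5514, 0.2517]  P^+=[0.2665 -0.0383 -0.0012; -0.0383 0.3644 -0.0998; -0.0012 -0.0998 0.5726]
step 2: x^-=[-1.7469, -1.3960, -0.2945]  P^-=[0.4389 -0.1942 0.1095; -0.1942 0.7055 -0.2381; 0.1095 -0.2381 0.5913]  S=[1.0067 -0.1943; -0.1943 1.0461]  K=[0.4772 -0.0006; -0.2122 0.5561; 0.2169 -0.0554]  nu=[2.5796, 5.2794]  x^+=[-0.5188, 0.9923, -0.0277]  P^+=[0.2095 -0.0404 0.0001; -0.0404 0.2909 -0.1338; 0.0001 -0.1338 0.5361]
step 3: x^-=[-0.7049, 1.2817, -0.1097]  P^-=[0.3755 -0.1719 0.1000; -0.1719 0.6202 -0.2671; 0.1000 -0.2671 0.5564]  S=[0.9336 -0.1796; -0.1796 0.9531]  K=[0.4412 -0.0053; -0.2129 0.5221; 0.2136 -0.1044]  nu=[-2.5520, -1.7728]  x^+=[-1.8214, 0.8995, -0.4698]  P^+=[0.1929 -0.0400 0.0030; -0.0400 0.2782 -0.1487; 0.0030 -0.1487 0.4954]

x_post = [-1.8214, 0.8995, -0.4698]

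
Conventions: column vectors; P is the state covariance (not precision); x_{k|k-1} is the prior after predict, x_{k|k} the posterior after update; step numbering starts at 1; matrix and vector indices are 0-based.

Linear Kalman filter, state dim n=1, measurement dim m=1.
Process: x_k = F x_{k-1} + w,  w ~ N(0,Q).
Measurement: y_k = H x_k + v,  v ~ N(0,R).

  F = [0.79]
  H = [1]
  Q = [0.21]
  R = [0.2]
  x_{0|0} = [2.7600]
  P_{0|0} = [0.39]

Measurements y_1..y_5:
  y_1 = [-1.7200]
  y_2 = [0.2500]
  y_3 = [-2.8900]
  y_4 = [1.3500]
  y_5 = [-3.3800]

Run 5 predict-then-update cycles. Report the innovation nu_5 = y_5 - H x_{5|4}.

innov = [-3.5653]

step 1: x^-=[2.1804]  P^-=[0.4534]  S=[0.6534]  K=[0.6939]  nu=[-3.9004]  x^+=[-0.5261]  P^+=[0.1388]
step 2: x^-=[-0.4156]  P^-=[0.2966]  S=[0.4966]  K=[0.5973]  nu=[0.6656]  x^+=[-0.0181]  P^+=[0.1195]
step 3: x^-=[-0.0143]  P^-=[0.2846]  S=[0.4846]  K=[0.5872]  nu=[-2.8757]  x^+=[-1.7030]  P^+=[0.1174]
step 4: x^-=[-1.3454]  P^-=[0.2833]  S=[0.4833]  K=[0.5862]  nu=[2.6954]  x^+=[0.2346]  P^+=[0.1172]
step 5: x^-=[0.1853]  P^-=[0.2832]  S=[0.4832]  K=[0.5861]  nu=[-3.5653]  x^+=[-1.9042]  P^+=[0.1172]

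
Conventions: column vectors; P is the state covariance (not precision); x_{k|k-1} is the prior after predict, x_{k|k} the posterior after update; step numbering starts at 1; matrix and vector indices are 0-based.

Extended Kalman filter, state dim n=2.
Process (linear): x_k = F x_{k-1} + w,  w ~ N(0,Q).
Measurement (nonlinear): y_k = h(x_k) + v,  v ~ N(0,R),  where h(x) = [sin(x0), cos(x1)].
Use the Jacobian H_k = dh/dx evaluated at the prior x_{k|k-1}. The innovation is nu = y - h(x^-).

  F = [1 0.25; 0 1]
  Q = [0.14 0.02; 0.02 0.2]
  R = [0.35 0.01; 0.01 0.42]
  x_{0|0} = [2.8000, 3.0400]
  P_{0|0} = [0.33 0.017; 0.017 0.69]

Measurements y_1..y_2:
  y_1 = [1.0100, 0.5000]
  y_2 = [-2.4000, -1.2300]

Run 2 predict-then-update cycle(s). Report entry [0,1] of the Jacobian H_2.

step 1: x^-=[3.5600, 3.0400]  P^-=[0.5216 0.2095; 0.2095 0.8900]  H_jac=[-0.9137 0.0000; 0.0000 -0.1014]  S=[0.7855 0.0294; 0.0294 0.4292]  K=[-0.6065 -0.0079; -0.2364 -0.1941]  nu=[1.4163, 1.4948]  x^+=[2.6892, 2.4150]  P^+=[0.2324 0.0927; 0.0927 0.8272]
step 2: x^-=[3.2929, 2.4150]  P^-=[0.4704 0.3195; 0.3195 1.0272]  H_jac=[-0.9886 0.0000; 0.0000 -0.6644]  S=[0.8097 0.2198; 0.2198 0.8734]  K=[-0.5456 -0.1057; -0.1910 -0.7333]  nu=[-2.2493, -0.4826]  x^+=[4.5712, 3.1984]  P^+=[0.1942 0.0750; 0.0750 0.4665]

H_jac[0,1] = 0.0000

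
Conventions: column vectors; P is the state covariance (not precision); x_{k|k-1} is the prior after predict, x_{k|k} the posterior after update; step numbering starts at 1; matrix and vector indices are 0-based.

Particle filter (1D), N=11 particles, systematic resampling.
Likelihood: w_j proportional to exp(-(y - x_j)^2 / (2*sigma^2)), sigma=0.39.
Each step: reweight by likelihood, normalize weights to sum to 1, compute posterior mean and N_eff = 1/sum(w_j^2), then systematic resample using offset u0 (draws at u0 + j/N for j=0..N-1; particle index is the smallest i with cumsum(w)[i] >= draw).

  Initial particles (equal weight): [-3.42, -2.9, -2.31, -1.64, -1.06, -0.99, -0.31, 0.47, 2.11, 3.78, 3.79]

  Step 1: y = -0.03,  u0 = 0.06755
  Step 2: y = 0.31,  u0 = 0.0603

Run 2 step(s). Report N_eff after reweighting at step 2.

step 1: w=[0.0000, 0.0000, 0.0000, 0.0002, 0.0237, 0.0374, 0.5984, 0.3404, 0.0000, 0.0000, 0.0000]  mean=-0.0879  Neff=2.1015  idx=[6, 6, 6, 6, 6, 6, 6, 7, 7, 7, 7]
step 2: w=[0.0500, 0.0500, 0.0500, 0.0500, 0.0500, 0.0500, 0.0500, 0.1625, 0.1625, 0.1625, 0.1625]  mean=0.1971  Neff=8.1190  idx=[1, 3, 4, 6, 7, 8, 8, 9, 9, 10, 10]

N_eff = 8.1190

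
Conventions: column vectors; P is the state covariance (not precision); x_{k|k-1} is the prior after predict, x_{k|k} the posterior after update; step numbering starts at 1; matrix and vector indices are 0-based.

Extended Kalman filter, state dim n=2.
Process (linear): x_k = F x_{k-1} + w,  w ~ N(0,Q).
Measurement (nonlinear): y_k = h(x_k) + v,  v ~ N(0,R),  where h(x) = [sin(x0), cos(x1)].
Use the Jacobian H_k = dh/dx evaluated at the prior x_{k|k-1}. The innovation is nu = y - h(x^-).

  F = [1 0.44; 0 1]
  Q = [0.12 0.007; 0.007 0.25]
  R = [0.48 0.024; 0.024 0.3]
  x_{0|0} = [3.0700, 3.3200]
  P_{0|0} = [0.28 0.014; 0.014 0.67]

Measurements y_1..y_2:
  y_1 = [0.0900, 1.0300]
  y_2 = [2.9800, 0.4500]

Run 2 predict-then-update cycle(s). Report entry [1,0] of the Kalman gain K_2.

step 1: x^-=[4.5308, 3.3200]  P^-=[0.5420 0.3158; 0.3158 0.9200]  H_jac=[-0.1806 0.0000; 0.0000 0.1775]  S=[0.4977 0.0139; 0.0139 0.3290]  K=[-0.2017 0.1789; -0.1286 0.5017]  nu=[1.0736, 2.0141]  x^+=[4.6745, 4.1925]  P^+=[0.5123 0.2751; 0.2751 0.8308]
step 2: x^-=[6.5192, 4.1925]  P^-=[1.0352 0.6476; 0.6476 1.0808]  H_jac=[0.9723 0.0000; 0.0000 0.8679]  S=[1.4586 0.5705; 0.5705 1.1140]  K=[0.6161 0.1890; 0.1280 0.7764]  nu=[2.7461, 0.9468]  x^+=[8.3901, 5.2792]  P^+=[0.3088 0.0824; 0.0824 0.2719]

K[1,0] = 0.1280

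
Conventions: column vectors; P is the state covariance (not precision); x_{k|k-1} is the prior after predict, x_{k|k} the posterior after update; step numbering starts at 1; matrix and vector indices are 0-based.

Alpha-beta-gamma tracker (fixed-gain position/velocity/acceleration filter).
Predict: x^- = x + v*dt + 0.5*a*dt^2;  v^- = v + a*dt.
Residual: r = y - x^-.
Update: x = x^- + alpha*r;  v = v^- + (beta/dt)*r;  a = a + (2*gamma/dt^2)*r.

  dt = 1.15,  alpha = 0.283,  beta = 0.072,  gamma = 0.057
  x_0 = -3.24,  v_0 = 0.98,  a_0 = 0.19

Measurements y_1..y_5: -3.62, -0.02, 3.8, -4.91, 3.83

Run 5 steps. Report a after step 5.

step 1: x_pred=-1.9874  r=-1.6326  x^+=-2.4494  v^+=1.0963  a^+=0.0493
step 2: x_pred=-1.1561  r=1.1361  x^+=-0.8346  v^+=1.2241  a^+=0.1472
step 3: x_pred=0.6704  r=3.1296  x^+=1.5561  v^+=1.5893  a^+=0.4170
step 4: x_pred=3.6595  r=-8.5695  x^+=1.2343  v^+=1.5323  a^+=-0.3217
step 5: x_pred=2.7837  r=1.0463  x^+=3.0798  v^+=1.2278  a^+=-0.2315

a_post = -0.2315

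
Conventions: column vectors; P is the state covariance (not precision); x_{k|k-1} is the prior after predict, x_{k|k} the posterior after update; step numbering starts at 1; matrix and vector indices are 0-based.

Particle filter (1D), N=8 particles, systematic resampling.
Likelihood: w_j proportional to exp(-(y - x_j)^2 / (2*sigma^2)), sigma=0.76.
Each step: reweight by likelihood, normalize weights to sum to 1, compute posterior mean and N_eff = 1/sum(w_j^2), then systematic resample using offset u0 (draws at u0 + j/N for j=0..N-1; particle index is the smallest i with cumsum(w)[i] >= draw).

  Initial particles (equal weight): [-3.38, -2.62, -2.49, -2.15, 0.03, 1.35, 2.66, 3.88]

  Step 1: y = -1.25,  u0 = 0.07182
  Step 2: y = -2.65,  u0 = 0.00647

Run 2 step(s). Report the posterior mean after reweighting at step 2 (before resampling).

post_mean = -2.3595

step 1: w=[0.0161, 0.1612, 0.2162, 0.4059, 0.1982, 0.0024, 0.0000, 0.0000]  mean=-1.8789  Neff=3.6094  idx=[1, 2, 2, 3, 3, 3, 4, 4]
step 2: w=[0.1859, 0.1819, 0.1819, 0.1498, 0.1498, 0.1498, 0.0004, 0.0004]  mean=-2.3595  Neff=5.9486  idx=[0, 0, 1, 2, 2, 3, 4, 5]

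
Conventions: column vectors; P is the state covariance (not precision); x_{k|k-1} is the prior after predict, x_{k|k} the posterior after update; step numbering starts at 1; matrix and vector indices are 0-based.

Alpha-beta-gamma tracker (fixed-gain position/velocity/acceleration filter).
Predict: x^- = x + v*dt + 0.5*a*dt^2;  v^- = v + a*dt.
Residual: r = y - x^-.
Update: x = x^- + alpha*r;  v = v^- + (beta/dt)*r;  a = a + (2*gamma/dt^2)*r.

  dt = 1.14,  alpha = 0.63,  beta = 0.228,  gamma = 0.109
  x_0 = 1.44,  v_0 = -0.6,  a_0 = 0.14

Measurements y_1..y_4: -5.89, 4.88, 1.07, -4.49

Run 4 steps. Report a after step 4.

a_post = -0.1332

step 1: x_pred=0.8470  r=-6.7370  x^+=-3.3973  v^+=-1.7878  a^+=-0.9901
step 2: x_pred=-6.0788  r=10.9588  x^+=0.8253  v^+=-0.7247  a^+=0.8482
step 3: x_pred=0.5502  r=0.5198  x^+=0.8777  v^+=0.3461  a^+=0.9354
step 4: x_pred=1.8801  r=-6.3701  x^+=-2.1331  v^+=0.1385  a^+=-0.1332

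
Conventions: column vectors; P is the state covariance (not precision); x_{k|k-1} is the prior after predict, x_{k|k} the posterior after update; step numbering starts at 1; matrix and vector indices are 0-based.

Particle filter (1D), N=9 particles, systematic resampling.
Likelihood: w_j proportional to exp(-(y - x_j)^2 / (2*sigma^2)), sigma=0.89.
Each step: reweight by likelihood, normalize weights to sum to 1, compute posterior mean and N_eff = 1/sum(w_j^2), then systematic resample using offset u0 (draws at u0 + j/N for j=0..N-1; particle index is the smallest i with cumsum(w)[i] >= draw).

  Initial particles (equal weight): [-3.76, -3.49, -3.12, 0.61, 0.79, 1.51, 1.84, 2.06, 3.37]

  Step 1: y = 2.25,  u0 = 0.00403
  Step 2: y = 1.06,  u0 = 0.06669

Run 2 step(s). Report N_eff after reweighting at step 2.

step 1: w=[0.0000, 0.0000, 0.0000, 0.0526, 0.0748, 0.2033, 0.2583, 0.2808, 0.1301]  mean=1.8906  Neff=4.7120  idx=[3, 4, 5, 6, 6, 6, 7, 7, 8]
step 2: w=[0.1503, 0.1631, 0.1503, 0.1163, 0.1163, 0.1163, 0.0908, 0.0908, 0.0059]  mean=1.4833  Neff=7.7608  idx=[0, 1, 1, 2, 3, 4, 5, 6, 7]

N_eff = 7.7608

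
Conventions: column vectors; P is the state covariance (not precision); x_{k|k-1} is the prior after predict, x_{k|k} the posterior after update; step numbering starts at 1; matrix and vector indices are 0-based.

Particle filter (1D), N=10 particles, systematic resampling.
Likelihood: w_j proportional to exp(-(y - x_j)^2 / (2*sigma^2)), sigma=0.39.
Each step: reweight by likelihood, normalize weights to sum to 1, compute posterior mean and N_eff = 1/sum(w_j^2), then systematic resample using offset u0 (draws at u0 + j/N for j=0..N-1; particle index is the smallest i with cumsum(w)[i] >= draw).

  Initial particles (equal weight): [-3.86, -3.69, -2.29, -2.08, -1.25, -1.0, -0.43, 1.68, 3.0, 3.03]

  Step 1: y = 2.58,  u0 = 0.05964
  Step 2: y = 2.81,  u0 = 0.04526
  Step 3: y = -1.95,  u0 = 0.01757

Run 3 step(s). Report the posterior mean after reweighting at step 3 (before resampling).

step 1: w=[0.0000, 0.0000, 0.0000, 0.0000, 0.0000, 0.0000, 0.0000, 0.0610, 0.4896, 0.4494]  mean=2.9330  Neff=2.2452  idx=[7, 8, 8, 8, 8, 9, 9, 9, 9, 9]
step 2: w=[0.0019, 0.1134, 0.1134, 0.1134, 0.1134, 0.1089, 0.1089, 0.1089, 0.1089, 0.1089]  mean=3.0138  Neff=9.0307  idx=[1, 2, 3, 4, 4, 5, 6, 7, 8, 9]
step 3: w=[0.1454, 0.1454, 0.1454, 0.1454, 0.1454, 0.0546, 0.0546, 0.0546, 0.0546, 0.0546]  mean=3.0082  Neff=8.2915  idx=[0, 0, 1, 2, 2, 3, 4, 4, 6, 8]

post_mean = 3.0082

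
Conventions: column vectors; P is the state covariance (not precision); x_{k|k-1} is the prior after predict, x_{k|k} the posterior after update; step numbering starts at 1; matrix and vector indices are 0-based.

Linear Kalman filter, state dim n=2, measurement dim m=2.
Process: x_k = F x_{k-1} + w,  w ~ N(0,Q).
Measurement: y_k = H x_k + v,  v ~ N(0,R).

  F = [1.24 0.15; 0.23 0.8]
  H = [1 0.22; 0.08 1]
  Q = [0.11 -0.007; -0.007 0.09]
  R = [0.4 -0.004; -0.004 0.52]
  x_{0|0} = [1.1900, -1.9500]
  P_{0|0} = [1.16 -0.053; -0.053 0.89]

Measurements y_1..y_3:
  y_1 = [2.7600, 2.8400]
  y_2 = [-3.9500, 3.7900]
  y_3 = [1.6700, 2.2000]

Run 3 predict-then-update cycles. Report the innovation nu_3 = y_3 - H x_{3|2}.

innov = [2.5278, 1.3296]

step 1: x^-=[1.1831, -1.2863]  P^-=[1.8939 0.3762; 0.3762 0.7015]  S=[2.4934 0.6847; 0.6847 1.2938]  K=[0.7965 -0.0136; 0.0673 0.5298]  nu=[1.8599, 4.0317]  x^+=[2.6096, 0.9750]  P^+=[0.3267 -0.0364; -0.0364 0.2782]
step 2: x^-=[3.3822, 1.3802]  P^-=[0.6050 0.0822; 0.0822 0.2719]  S=[1.0543 0.1878; 0.1878 0.8089]  K=[0.5865 0.0252; 0.0765 0.3265]  nu=[-7.6358, 2.1392]  x^+=[-1.0421, 1.4944]  P^+=[0.2363 -0.0081; -0.0081 0.1701]
step 3: x^-=[-1.0680, 0.9558]  P^-=[0.4741 0.0725; 0.0725 0.2084]  S=[0.9161 0.1535; 0.1535 0.7430]  K=[0.5283 0.0394; 0.0837 0.2710]  nu=[2.5278, 1.3296]  x^+=[0.3199, 1.5278]  P^+=[0.2108 0.0015; 0.0015 0.1404]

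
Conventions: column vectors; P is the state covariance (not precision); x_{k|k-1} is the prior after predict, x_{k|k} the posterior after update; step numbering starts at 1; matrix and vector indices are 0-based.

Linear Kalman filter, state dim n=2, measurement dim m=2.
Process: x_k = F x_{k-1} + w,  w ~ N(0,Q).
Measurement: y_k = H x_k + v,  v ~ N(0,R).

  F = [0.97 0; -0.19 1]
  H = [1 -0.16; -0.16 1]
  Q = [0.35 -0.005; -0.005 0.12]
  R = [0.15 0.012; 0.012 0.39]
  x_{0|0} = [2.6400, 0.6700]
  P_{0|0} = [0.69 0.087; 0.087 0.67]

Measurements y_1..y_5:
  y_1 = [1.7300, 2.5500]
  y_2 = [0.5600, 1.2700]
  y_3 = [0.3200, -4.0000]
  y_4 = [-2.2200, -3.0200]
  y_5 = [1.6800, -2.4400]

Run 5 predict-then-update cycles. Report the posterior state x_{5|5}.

step 1: x^-=[2.5608, 0.1684]  P^-=[0.9992 -0.0478; -0.0478 0.7818]  S=[1.1845 -0.3220; -0.3220 1.2127]  K=[0.8660 0.0587; 0.0334 0.6599]  nu=[-0.8039, 2.7913]  x^+=[2.0285, 1.9835]  P^+=[0.1395 0.0556; 0.0556 0.2667]
step 2: x^-=[1.9676, 1.5981]  P^-=[0.4813 0.0232; 0.0232 0.3706]  S=[0.6333 -0.1005; -0.1005 0.7655]  K=[0.7587 0.0293; 0.0195 0.4818]  nu=[-1.1519, -0.0133]  x^+=[1.0933, 1.5692]  P^+=[0.1205 0.0398; 0.0398 0.1945]
step 3: x^-=[1.0605, 1.3615]  P^-=[0.4634 0.0114; 0.0114 0.3037]  S=[0.6175 -0.0990; -0.0990 0.7019]  K=[0.7501 0.0165; 0.0090 0.4314]  nu=[-0.5226, -5.1918]  x^+=[0.5830, -0.8827]  P^+=[0.1182 0.0343; 0.0343 0.1738]
step 4: x^-=[0.5655, -0.9935]  P^-=[0.4612 0.0065; 0.0065 0.2851]  S=[0.6164 -0.1007; -0.1007 0.6848]  K=[0.7485 0.0118; 0.0045 0.4154]  nu=[-2.9444, -1.9360]  x^+=[-1.6612, -1.8109]  P^+=[0.1176 0.0324; 0.0324 0.1672]
step 5: x^-=[-1.6114, -1.4952]  P^-=[0.4606 0.0048; 0.0048 0.2792]  S=[0.6163 -0.1015; -0.1015 0.6794]  K=[0.7479 0.0103; 0.0028 0.4102]  nu=[3.0521, -1.2026]  x^+=[0.6591, -1.9800]  P^+=[0.1174 0.0318; 0.0318 0.1651]

x_post = [0.6591, -1.9800]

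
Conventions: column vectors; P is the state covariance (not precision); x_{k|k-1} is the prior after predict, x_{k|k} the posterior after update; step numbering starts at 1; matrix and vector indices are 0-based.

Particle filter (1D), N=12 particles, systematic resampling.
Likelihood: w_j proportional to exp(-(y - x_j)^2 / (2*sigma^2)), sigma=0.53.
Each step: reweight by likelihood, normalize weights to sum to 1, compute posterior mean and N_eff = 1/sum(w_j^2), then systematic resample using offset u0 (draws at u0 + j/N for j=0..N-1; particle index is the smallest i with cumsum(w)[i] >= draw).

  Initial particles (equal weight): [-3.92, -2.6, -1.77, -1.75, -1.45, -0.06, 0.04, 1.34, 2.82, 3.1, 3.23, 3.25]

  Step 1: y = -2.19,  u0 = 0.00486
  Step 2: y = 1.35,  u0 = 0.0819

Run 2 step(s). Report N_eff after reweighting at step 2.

N_eff = 1.6063

step 1: w=[0.0019, 0.2893, 0.2850, 0.2764, 0.1472, 0.0001, 0.0001, 0.0000, 0.0000, 0.0000, 0.0000, 0.0000]  mean=-1.9612  Neff=3.8023  idx=[1, 1, 1, 1, 2, 2, 2, 3, 3, 3, 3, 4]
step 2: w=[0.0000, 0.0000, 0.0000, 0.0000, 0.0269, 0.0269, 0.0269, 0.0336, 0.0336, 0.0336, 0.0336, 0.7848]  mean=-1.5162  Neff=1.6063  idx=[7, 9, 11, 11, 11, 11, 11, 11, 11, 11, 11, 11]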